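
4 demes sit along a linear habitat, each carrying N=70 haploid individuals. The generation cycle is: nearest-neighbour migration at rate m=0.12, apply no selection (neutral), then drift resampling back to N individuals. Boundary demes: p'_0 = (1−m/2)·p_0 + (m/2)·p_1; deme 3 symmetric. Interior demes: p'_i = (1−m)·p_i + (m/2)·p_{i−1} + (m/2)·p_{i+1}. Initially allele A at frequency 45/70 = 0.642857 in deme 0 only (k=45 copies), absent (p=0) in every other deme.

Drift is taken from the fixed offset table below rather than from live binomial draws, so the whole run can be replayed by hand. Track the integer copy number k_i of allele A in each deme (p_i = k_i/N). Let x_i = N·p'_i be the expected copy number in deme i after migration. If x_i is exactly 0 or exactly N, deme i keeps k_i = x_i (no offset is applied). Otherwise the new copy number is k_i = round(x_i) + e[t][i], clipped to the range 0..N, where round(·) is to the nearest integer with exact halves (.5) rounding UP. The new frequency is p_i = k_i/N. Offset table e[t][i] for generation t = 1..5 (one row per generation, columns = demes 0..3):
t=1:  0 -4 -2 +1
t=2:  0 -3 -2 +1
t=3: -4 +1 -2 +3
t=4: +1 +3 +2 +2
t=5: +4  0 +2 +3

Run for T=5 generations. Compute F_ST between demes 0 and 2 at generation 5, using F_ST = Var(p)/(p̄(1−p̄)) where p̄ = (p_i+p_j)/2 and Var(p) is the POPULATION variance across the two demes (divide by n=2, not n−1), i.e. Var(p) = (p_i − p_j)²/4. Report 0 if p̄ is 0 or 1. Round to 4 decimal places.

t=0: k=[45 0 0 0]
t=1: x=[42.3000 2.7000 0.0000 0.0000] k=[42 0 0 0]
t=2: x=[39.4800 2.5200 0.0000 0.0000] k=[39 0 0 0]
t=3: x=[36.6600 2.3400 0.0000 0.0000] k=[33 3 0 0]
t=4: x=[31.2000 4.6200 0.1800 0.0000] k=[32 8 2 0]
t=5: x=[30.5600 9.0800 2.2400 0.1200] k=[35 9 4 3]

0.2440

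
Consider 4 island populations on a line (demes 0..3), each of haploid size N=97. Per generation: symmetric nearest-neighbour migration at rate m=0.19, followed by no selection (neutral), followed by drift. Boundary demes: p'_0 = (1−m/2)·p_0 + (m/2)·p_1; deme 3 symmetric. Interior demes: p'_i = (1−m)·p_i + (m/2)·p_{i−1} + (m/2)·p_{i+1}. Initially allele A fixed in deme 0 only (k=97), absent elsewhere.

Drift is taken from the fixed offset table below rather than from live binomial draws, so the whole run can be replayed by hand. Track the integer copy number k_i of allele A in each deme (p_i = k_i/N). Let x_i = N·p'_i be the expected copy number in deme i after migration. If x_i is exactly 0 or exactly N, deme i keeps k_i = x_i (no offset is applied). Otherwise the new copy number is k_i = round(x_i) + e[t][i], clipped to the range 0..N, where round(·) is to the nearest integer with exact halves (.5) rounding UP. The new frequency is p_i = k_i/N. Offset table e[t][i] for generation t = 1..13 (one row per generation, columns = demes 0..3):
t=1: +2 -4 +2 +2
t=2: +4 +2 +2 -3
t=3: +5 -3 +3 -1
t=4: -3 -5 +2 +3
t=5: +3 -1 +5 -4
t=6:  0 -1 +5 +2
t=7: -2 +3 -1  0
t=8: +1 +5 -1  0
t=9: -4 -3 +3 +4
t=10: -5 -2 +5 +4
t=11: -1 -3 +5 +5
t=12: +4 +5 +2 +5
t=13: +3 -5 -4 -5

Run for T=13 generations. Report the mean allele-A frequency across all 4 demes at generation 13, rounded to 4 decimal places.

t=0: k=[97 0 0 0]
t=1: x=[87.7850 9.2150 0.0000 0.0000] k=[90 5 0 0]
t=2: x=[81.9250 12.6000 0.4750 0.0000] k=[86 15 2 0]
t=3: x=[79.2550 20.5100 3.0450 0.1900] k=[84 18 6 0]
t=4: x=[77.7300 23.1300 6.5700 0.5700] k=[75 18 9 4]
t=5: x=[69.5850 22.5600 9.3800 4.4750] k=[73 22 14 0]
t=6: x=[68.1550 26.0850 13.4300 1.3300] k=[68 25 18 3]
t=7: x=[63.9150 28.4200 17.2400 4.4250] k=[62 31 16 4]
t=8: x=[59.0550 32.5200 16.2850 5.1400] k=[60 38 15 5]
t=9: x=[57.9100 37.9050 16.2350 5.9500] k=[54 35 19 10]
t=10: x=[52.1950 35.2850 19.6650 10.8550] k=[47 33 25 15]
t=11: x=[45.6700 33.5700 24.8100 15.9500] k=[45 31 30 21]
t=12: x=[43.6700 32.2350 29.2400 21.8550] k=[48 37 31 27]
t=13: x=[46.9550 37.4750 31.1900 27.3800] k=[50 32 27 22]

0.3376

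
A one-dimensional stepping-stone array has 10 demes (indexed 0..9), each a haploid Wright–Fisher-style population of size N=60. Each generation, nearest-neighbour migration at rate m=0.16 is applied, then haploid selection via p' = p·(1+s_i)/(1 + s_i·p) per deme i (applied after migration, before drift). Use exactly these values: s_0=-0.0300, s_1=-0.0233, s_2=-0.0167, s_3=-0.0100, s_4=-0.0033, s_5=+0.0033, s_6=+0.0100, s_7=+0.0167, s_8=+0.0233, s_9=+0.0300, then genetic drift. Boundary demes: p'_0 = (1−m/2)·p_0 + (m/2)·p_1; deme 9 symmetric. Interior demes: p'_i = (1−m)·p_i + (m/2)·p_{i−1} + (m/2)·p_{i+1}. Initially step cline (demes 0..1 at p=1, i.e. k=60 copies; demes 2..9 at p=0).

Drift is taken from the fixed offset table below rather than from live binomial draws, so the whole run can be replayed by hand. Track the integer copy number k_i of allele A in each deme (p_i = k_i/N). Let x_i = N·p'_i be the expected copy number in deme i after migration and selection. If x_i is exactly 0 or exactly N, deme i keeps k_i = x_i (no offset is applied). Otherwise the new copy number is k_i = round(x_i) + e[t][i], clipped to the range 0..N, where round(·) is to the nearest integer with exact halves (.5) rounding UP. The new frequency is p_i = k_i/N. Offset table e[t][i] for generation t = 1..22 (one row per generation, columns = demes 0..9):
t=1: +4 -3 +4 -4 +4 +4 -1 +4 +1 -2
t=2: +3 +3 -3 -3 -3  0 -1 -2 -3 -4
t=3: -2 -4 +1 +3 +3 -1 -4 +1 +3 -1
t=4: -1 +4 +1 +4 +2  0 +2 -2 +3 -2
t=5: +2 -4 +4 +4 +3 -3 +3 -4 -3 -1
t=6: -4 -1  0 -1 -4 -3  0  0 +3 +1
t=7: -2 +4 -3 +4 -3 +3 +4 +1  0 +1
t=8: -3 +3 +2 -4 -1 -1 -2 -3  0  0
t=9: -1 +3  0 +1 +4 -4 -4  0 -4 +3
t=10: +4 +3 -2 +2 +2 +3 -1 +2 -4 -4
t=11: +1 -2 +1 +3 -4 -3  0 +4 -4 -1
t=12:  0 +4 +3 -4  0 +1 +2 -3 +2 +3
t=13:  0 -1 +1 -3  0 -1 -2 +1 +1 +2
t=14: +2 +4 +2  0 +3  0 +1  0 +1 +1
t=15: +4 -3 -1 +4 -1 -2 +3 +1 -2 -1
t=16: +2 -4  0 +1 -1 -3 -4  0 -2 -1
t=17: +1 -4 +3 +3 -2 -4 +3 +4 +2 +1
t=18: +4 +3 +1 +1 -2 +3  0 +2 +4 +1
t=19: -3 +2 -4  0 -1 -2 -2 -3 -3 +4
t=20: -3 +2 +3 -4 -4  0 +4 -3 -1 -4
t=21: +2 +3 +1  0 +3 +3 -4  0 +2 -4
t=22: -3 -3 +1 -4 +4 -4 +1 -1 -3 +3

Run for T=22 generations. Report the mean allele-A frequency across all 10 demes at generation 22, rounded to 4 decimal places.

0.2133

t=0: k=[60 60 0 0 0 0 0 0 0 0]
t=1: x=[60.0000 55.0949 4.7262 0.0000 0.0000 0.0000 0.0000 0.0000 0.0000 0.0000] k=[60 52 9 0 0 0 0 0 0 0]
t=2: x=[59.3404 48.9896 11.5620 0.7129 0.0000 0.0000 0.0000 0.0000 0.0000 0.0000] k=[60 52 9 0 0 0 0 0 0 0]
t=3: x=[59.3404 48.9896 11.5620 0.7129 0.0000 0.0000 0.0000 0.0000 0.0000 0.0000] k=[57 45 13 4 0 0 0 0 0 0]
t=4: x=[55.9258 43.1154 14.6527 4.3592 0.3189 0.0000 0.0000 0.0000 0.0000 0.0000] k=[55 47 16 8 2 0 0 0 0 0]
t=5: x=[54.2024 44.8951 17.6296 8.0894 2.3126 0.1605 0.0000 0.0000 0.0000 0.0000] k=[56 41 22 12 5 0 0 0 0 0]
t=6: x=[54.6535 40.3699 22.4828 12.1424 5.1444 0.4013 0.0000 0.0000 0.0000 0.0000] k=[51 39 22 11 1 0 0 0 0 0]
t=7: x=[49.7844 38.2743 22.2438 10.9895 1.7145 0.0803 0.0000 0.0000 0.0000 0.0000] k=[48 42 19 15 0 3 0 0 0 0]
t=8: x=[47.2163 40.3296 20.2932 14.0118 1.4354 2.5280 0.2424 0.0000 0.0000 0.0000] k=[44 43 22 10 0 2 0 0 0 0]
t=9: x=[43.5590 41.0961 22.4828 10.0755 0.9569 1.6854 0.1616 0.0000 0.0000 0.0000] k=[43 44 22 11 5 0 0 0 0 0]
t=10: x=[42.7075 41.8631 22.6421 11.3075 5.0647 0.4013 0.0000 0.0000 0.0000 0.0000] k=[47 45 21 13 7 3 0 0 0 0]
t=11: x=[46.5244 42.9538 22.0446 13.0570 7.1392 3.0896 0.2424 0.0000 0.0000 0.0000] k=[48 41 23 16 3 0 0 0 0 0]
t=12: x=[47.1348 39.8054 23.6383 15.4046 3.7883 0.2408 0.0000 0.0000 0.0000 0.0000] k=[47 44 27 11 4 1 0 0 0 0]
t=13: x=[46.4430 42.5901 26.8300 11.6255 4.3068 1.1638 0.0808 0.0000 0.0000 0.0000] k=[46 42 28 9 4 0 0 0 0 0]
t=14: x=[45.3453 40.8943 27.3492 10.0357 4.0674 0.3211 0.0000 0.0000 0.0000 0.0000] k=[47 45 29 10 7 0 0 0 0 0]
t=15: x=[46.5244 43.6006 28.5079 11.1882 6.6604 0.5618 0.0000 0.0000 0.0000 0.0000] k=[51 41 28 15 6 0 0 0 0 0]
t=16: x=[49.9477 40.4506 27.7487 15.2056 6.2215 0.4816 0.0000 0.0000 0.0000 0.0000] k=[52 36 28 16 5 0 0 0 0 0]
t=17: x=[50.4785 36.3028 27.4291 15.9620 5.4636 0.4013 0.0000 0.0000 0.0000 0.0000] k=[51 32 30 19 3 0 0 0 0 0]
t=18: x=[49.2131 33.0104 29.0276 18.4713 4.0276 0.2408 0.0000 0.0000 0.0000 0.0000] k=[53 36 30 19 2 3 0 0 0 0]
t=19: x=[51.4184 36.5441 29.3475 18.3916 3.4293 2.6884 0.2424 0.0000 0.0000 0.0000] k=[48 39 25 18 2 1 0 0 0 0]
t=20: x=[46.9720 38.2743 25.3132 17.1566 3.1900 1.0032 0.0808 0.0000 0.0000 0.0000] k=[44 40 28 13 0 1 4 0 0 0]
t=21: x=[43.3156 39.0396 27.5090 13.0570 1.1164 1.1638 3.4724 0.3253 0.0000 0.0000] k=[45 42 29 13 4 4 0 0 0 0]
t=22: x=[44.4111 40.8943 28.5079 13.4548 4.7056 3.6914 0.3232 0.0000 0.0000 0.0000] k=[41 38 30 9 9 0 1 0 0 0]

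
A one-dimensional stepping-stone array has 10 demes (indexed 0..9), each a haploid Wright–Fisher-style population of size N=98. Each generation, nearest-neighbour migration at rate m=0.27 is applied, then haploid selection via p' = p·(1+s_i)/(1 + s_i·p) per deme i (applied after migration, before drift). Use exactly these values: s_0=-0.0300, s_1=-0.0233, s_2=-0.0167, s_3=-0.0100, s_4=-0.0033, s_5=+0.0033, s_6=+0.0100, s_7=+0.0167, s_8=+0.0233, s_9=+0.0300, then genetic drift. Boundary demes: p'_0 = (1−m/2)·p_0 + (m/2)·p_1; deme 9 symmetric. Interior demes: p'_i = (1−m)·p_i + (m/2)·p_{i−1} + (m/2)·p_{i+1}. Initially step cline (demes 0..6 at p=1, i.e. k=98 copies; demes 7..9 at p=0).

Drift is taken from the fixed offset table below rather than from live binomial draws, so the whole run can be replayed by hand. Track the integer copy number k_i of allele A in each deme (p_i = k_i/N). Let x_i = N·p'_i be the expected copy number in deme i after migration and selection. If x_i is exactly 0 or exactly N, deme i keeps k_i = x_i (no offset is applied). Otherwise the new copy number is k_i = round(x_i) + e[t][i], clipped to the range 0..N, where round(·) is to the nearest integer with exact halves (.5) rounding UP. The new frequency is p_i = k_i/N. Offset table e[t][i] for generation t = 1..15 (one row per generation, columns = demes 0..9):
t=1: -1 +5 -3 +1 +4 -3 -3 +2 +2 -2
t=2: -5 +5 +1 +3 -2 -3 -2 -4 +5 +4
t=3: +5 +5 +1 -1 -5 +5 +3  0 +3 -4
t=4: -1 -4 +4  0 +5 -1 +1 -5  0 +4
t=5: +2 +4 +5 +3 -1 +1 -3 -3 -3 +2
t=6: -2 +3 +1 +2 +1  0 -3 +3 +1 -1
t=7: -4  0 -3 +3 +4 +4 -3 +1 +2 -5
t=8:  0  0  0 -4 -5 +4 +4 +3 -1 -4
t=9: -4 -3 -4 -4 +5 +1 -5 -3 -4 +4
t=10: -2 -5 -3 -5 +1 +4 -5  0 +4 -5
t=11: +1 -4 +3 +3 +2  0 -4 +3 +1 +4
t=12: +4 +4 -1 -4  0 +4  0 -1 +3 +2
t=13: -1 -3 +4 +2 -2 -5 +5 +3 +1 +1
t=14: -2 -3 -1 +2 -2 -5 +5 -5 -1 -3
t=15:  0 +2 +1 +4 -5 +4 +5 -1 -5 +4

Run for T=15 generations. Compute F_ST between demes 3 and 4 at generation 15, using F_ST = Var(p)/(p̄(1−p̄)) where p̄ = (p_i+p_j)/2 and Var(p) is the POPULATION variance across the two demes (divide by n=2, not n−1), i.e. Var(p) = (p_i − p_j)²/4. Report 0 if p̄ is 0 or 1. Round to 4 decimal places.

0.0950

t=0: k=[98 98 98 98 98 98 98 0 0 0]
t=1: x=[98.0000 98.0000 98.0000 98.0000 98.0000 98.0000 84.8835 13.4207 0.0000 0.0000] k=[98 98 98 98 98 98 82 15 0 0]
t=2: x=[98.0000 98.0000 98.0000 98.0000 98.0000 95.8469 75.2891 22.3040 2.0712 0.0000] k=[98 98 98 98 98 93 73 18 7 0]
t=3: x=[98.0000 98.0000 98.0000 98.0000 97.3228 90.9965 68.4807 24.2409 7.7019 0.9731] k=[98 98 98 98 92 96 71 24 11 0]
t=4: x=[98.0000 98.0000 98.0000 97.1819 93.3353 92.1033 68.2366 28.9265 11.5018 1.5289] k=[98 98 98 97 98 91 69 24 12 6]
t=5: x=[98.0000 98.0000 97.8627 97.2627 96.9165 89.0020 66.1094 28.7906 13.0687 6.9997] k=[98 98 98 98 96 90 63 26 10 9]
t=6: x=[98.0000 98.0000 98.0000 97.7273 95.4518 87.1967 61.8772 29.1732 12.2701 9.3828] k=[98 98 98 98 96 87 59 32 13 8]
t=7: x=[98.0000 98.0000 98.0000 97.7273 95.0455 84.4735 59.3681 33.4439 15.1832 8.9116] k=[98 98 98 98 98 88 56 34 17 4]
t=8: x=[98.0000 98.0000 98.0000 98.0000 96.6456 85.0670 57.5865 35.0470 17.8741 5.9172] k=[98 98 98 98 92 89 62 38 17 2]
t=9: x=[98.0000 98.0000 98.0000 97.1819 92.3875 85.7952 62.6302 38.7925 18.1481 4.1406] k=[98 98 98 93 97 87 58 36 14 8]
t=10: x=[98.0000 98.0000 97.3136 94.1783 95.1007 84.4735 59.1785 36.3780 16.4732 9.0499] k=[98 98 94 89 96 88 54 36 20 4]
t=11: x=[98.0000 97.4472 93.7978 90.5511 93.9622 84.5283 56.3984 36.6492 20.3691 6.3329] k=[98 93 97 94 96 85 52 40 21 10]
t=12: x=[97.3043 94.1283 96.0226 94.6426 94.2330 82.0740 55.0752 39.4447 22.4765 11.7881] k=[98 98 95 91 94 86 55 38 25 14]
t=13: x=[98.0000 97.5854 94.8135 91.8877 92.4979 82.9370 57.1273 38.9280 25.7044 15.8743] k=[98 95 98 94 90 78 62 42 27 17]
t=14: x=[97.5825 95.7590 97.0391 93.9613 88.8927 77.5134 61.6877 43.0744 28.1347 18.7949] k=[96 93 96 96 87 73 67 38 27 16]
t=15: x=[95.5225 93.7144 95.5552 94.7536 86.2910 74.1395 64.1159 40.8239 27.4529 17.9137] k=[96 96 97 98 81 78 69 40 22 22]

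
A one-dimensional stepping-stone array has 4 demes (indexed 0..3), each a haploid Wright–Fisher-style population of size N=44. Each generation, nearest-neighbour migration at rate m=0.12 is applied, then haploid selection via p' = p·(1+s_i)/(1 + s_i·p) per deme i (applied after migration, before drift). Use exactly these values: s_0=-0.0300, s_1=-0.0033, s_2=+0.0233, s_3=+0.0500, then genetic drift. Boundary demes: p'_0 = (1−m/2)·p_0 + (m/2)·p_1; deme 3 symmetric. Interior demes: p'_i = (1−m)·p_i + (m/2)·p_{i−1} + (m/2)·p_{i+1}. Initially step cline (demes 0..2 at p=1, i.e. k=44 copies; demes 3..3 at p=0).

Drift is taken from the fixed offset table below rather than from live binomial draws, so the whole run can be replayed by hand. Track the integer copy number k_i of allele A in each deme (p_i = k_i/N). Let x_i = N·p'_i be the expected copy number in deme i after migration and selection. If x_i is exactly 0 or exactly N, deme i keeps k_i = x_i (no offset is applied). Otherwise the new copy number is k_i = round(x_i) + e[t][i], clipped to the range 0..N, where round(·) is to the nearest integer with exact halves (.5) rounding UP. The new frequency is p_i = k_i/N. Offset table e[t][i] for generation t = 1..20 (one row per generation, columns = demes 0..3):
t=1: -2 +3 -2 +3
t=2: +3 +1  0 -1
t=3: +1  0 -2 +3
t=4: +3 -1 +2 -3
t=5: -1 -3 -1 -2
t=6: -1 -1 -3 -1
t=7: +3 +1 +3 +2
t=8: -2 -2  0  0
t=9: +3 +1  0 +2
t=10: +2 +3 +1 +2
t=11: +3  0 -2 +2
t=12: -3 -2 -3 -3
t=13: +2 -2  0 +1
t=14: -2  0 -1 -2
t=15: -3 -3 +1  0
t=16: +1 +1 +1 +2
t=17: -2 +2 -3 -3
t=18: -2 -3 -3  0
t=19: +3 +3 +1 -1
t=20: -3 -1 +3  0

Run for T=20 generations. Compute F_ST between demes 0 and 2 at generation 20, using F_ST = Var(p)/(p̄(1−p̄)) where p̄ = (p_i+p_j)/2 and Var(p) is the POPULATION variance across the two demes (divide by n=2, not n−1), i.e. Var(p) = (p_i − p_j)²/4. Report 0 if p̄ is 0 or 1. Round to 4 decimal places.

0.0064

t=0: k=[44 44 44 0]
t=1: x=[44.0000 44.0000 41.4166 2.7637] k=[44 44 39 6]
t=2: x=[44.0000 43.6990 37.4495 8.3037] k=[44 44 37 7]
t=3: x=[44.0000 43.5786 35.7751 9.1485] k=[44 44 34 12]
t=4: x=[44.0000 43.3980 33.4656 13.7775] k=[44 42 35 11]
t=5: x=[43.8763 41.6928 34.1571 12.8799] k=[43 39 33 11]
t=6: x=[42.7228 38.8650 32.2395 12.7574] k=[42 38 29 12]
t=7: x=[41.6944 37.6821 28.7503 13.4717] k=[44 39 32 15]
t=8: x=[43.6908 38.8650 31.6061 16.5203] k=[42 37 32 17]
t=9: x=[41.6327 36.9805 31.6061 18.4203] k=[44 38 32 20]
t=10: x=[43.6290 37.9829 31.8437 21.2555] k=[44 41 33 23]
t=11: x=[43.8145 40.6899 33.0703 24.1328] k=[44 41 31 26]
t=12: x=[43.8145 40.5696 31.5071 26.8136] k=[41 39 29 24]
t=13: x=[40.7905 38.5041 29.5246 24.8294] k=[43 37 30 26]
t=14: x=[42.5993 36.9204 30.3974 26.7542] k=[41 37 29 25]
t=15: x=[40.6674 36.7400 29.4651 25.7631] k=[38 34 30 26]
t=16: x=[37.5951 33.9744 30.2189 26.7542] k=[39 35 31 29]
t=17: x=[38.6178 34.9763 31.3288 29.5966] k=[37 37 28 27]
t=18: x=[36.8188 36.4393 28.7106 27.5654] k=[35 33 26 28]
t=19: x=[34.6578 32.6722 26.7820 28.3750] k=[38 36 28 27]
t=20: x=[37.7177 35.6176 28.6510 27.5654] k=[35 35 32 28]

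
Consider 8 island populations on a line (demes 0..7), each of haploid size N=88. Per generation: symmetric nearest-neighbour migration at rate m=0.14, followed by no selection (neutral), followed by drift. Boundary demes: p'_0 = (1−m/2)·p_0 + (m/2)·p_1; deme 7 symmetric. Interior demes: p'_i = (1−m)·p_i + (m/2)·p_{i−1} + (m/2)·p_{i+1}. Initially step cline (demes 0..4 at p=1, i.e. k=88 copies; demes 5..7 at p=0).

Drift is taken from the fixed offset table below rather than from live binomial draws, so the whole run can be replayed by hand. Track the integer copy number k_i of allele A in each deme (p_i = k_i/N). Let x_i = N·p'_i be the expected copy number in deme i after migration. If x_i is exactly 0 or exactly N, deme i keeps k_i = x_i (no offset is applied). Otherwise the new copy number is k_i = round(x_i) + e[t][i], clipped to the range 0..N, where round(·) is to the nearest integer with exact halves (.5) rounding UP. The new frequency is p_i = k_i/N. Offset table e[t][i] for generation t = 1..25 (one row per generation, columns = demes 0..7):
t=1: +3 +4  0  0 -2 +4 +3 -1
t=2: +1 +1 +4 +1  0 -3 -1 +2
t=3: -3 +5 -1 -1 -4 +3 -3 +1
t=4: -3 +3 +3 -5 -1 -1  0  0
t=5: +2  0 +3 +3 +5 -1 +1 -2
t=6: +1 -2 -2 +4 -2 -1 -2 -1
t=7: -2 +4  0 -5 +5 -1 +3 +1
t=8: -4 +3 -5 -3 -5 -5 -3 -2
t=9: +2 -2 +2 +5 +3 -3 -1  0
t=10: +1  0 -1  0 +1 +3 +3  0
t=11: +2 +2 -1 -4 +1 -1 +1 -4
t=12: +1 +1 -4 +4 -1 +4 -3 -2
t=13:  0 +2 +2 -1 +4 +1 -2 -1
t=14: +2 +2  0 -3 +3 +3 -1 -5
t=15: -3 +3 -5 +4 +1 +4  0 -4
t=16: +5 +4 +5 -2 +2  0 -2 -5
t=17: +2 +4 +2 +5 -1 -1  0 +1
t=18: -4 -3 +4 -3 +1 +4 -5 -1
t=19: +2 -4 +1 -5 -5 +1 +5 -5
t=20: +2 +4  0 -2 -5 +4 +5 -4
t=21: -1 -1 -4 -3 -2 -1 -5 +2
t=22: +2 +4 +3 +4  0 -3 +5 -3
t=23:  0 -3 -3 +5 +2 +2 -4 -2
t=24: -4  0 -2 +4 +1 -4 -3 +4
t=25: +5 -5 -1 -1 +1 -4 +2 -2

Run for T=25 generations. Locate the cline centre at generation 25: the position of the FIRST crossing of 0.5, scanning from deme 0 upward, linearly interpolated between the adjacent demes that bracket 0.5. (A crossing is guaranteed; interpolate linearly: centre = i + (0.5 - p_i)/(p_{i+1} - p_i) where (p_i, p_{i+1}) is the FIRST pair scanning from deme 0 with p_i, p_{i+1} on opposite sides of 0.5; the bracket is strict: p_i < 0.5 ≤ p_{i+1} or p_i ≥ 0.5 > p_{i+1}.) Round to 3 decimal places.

t=0: k=[88 88 88 88 88 0 0 0]
t=1: x=[88.0000 88.0000 88.0000 88.0000 81.8400 6.1600 0.0000 0.0000] k=[88 88 88 88 80 10 0 0]
t=2: x=[88.0000 88.0000 88.0000 87.4400 75.6600 14.2000 0.7000 0.0000] k=[88 88 88 88 76 11 0 0]
t=3: x=[88.0000 88.0000 88.0000 87.1600 72.2900 14.7800 0.7700 0.0000] k=[88 88 88 86 68 18 0 0]
t=4: x=[88.0000 88.0000 87.8600 84.8800 65.7600 20.2400 1.2600 0.0000] k=[88 88 88 80 65 19 1 0]
t=5: x=[88.0000 88.0000 87.4400 79.5100 62.8300 20.9600 2.1900 0.0700] k=[88 88 88 83 68 20 3 0]
t=6: x=[88.0000 88.0000 87.6500 82.3000 65.6900 22.1700 3.9800 0.2100] k=[88 88 86 86 64 21 2 0]
t=7: x=[88.0000 87.8600 86.1400 84.4600 62.5300 22.6800 3.1900 0.1400] k=[88 88 86 79 68 22 6 1]
t=8: x=[88.0000 87.8600 85.6500 78.7200 65.5500 24.1000 6.7700 1.3500] k=[88 88 81 76 61 19 4 0]
t=9: x=[88.0000 87.5100 81.1400 75.3000 59.1100 20.8900 4.7700 0.2800] k=[88 86 83 80 62 18 4 0]
t=10: x=[87.8600 85.9300 83.0000 78.9500 60.1800 20.1000 4.7000 0.2800] k=[88 86 82 79 61 23 8 0]
t=11: x=[87.8600 85.8600 82.0700 77.9500 59.6000 24.6100 8.4900 0.5600] k=[88 88 81 74 61 24 9 0]
t=12: x=[88.0000 87.5100 81.0000 73.5800 59.3200 25.5400 9.4200 0.6300] k=[88 88 77 78 58 30 6 0]
t=13: x=[88.0000 87.2300 77.8400 76.5300 57.4400 30.2800 7.2600 0.4200] k=[88 88 80 76 61 31 5 0]
t=14: x=[88.0000 87.4400 80.2800 75.2300 59.9500 31.2800 6.4700 0.3500] k=[88 88 80 72 63 34 5 0]
t=15: x=[88.0000 87.4400 80.0000 71.9300 61.6000 34.0000 6.6800 0.3500] k=[88 88 75 76 63 38 7 0]
t=16: x=[88.0000 87.0900 75.9800 75.0200 62.1600 37.5800 8.6800 0.4900] k=[88 88 81 73 64 38 7 0]
t=17: x=[88.0000 87.5100 80.9300 72.9300 62.8100 37.6500 8.6800 0.4900] k=[88 88 83 78 62 37 9 1]
t=18: x=[88.0000 87.6500 83.0000 77.2300 61.3700 36.7900 10.4000 1.5600] k=[88 85 87 74 62 41 5 1]
t=19: x=[87.7900 85.3500 85.9500 74.0700 61.3700 39.9500 7.2400 1.2800] k=[88 81 87 69 56 41 12 0]
t=20: x=[87.5100 81.9100 85.3200 69.3500 55.8600 40.0200 13.1900 0.8400] k=[88 86 85 67 51 44 18 0]
t=21: x=[87.8600 86.0700 83.8100 67.1400 51.6300 42.6700 18.5600 1.2600] k=[87 85 80 64 50 42 14 3]
t=22: x=[86.8600 84.7900 79.2300 64.1400 50.4200 40.6000 15.1900 3.7700] k=[88 88 82 68 50 38 20 1]
t=23: x=[88.0000 87.5800 81.4400 67.7200 50.4200 37.5800 19.9300 2.3300] k=[88 85 78 73 52 40 16 0]
t=24: x=[87.7900 84.7200 78.1400 71.8800 52.6300 39.1600 16.5600 1.1200] k=[84 85 76 76 54 35 14 5]
t=25: x=[84.0700 84.3000 76.6300 74.4600 54.2100 34.8600 14.8400 5.6300] k=[88 79 76 73 55 31 17 4]

4.458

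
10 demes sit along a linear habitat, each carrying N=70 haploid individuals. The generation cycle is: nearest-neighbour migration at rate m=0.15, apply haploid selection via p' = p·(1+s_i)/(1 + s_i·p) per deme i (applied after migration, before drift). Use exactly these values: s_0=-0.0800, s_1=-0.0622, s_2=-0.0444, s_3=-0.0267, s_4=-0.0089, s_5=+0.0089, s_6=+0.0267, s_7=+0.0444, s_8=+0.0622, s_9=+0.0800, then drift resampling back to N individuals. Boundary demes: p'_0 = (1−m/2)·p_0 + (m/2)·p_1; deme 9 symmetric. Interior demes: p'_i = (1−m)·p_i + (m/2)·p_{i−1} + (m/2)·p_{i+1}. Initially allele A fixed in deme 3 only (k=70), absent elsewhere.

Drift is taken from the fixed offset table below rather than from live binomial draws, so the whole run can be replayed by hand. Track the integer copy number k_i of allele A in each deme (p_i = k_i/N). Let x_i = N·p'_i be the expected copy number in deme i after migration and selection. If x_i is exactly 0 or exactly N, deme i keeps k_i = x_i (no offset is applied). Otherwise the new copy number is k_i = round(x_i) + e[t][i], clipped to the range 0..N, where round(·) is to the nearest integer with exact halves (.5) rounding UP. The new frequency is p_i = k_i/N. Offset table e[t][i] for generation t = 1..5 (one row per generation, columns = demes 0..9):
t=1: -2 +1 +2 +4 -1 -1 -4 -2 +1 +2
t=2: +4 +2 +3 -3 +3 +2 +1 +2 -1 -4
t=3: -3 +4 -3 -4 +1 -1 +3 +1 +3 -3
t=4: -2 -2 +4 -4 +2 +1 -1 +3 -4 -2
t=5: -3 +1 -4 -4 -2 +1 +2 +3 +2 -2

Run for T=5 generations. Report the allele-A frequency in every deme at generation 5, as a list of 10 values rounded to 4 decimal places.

t=0: k=[0 0 0 70 0 0 0 0 0 0]
t=1: x=[0.0000 0.0000 5.0337 59.2562 5.2068 0.0000 0.0000 0.0000 0.0000 0.0000] k=[0 0 7 63 4 0 0 0 0 0]
t=2: x=[0.0000 0.4926 10.2706 54.0441 8.0610 0.3027 0.0000 0.0000 0.0000 0.0000] k=[0 2 13 51 11 2 0 0 0 0]
t=3: x=[0.1380 2.5146 14.4960 44.7145 13.2288 2.5467 0.1540 0.0000 0.0000 0.0000] k=[0 7 11 41 14 2 3 0 0 0]
t=4: x=[0.4833 6.3921 12.4775 36.2523 15.0193 3.0003 2.7692 0.2350 0.0000 0.0000] k=[0 4 16 32 17 4 2 3 0 0]
t=5: x=[0.2761 4.3316 15.7390 29.2133 17.0345 4.8650 2.2825 2.8151 0.2389 0.0000] k=[0 5 12 25 15 6 4 6 2 0]

[0.0000, 0.0714, 0.1714, 0.3571, 0.2143, 0.0857, 0.0571, 0.0857, 0.0286, 0.0000]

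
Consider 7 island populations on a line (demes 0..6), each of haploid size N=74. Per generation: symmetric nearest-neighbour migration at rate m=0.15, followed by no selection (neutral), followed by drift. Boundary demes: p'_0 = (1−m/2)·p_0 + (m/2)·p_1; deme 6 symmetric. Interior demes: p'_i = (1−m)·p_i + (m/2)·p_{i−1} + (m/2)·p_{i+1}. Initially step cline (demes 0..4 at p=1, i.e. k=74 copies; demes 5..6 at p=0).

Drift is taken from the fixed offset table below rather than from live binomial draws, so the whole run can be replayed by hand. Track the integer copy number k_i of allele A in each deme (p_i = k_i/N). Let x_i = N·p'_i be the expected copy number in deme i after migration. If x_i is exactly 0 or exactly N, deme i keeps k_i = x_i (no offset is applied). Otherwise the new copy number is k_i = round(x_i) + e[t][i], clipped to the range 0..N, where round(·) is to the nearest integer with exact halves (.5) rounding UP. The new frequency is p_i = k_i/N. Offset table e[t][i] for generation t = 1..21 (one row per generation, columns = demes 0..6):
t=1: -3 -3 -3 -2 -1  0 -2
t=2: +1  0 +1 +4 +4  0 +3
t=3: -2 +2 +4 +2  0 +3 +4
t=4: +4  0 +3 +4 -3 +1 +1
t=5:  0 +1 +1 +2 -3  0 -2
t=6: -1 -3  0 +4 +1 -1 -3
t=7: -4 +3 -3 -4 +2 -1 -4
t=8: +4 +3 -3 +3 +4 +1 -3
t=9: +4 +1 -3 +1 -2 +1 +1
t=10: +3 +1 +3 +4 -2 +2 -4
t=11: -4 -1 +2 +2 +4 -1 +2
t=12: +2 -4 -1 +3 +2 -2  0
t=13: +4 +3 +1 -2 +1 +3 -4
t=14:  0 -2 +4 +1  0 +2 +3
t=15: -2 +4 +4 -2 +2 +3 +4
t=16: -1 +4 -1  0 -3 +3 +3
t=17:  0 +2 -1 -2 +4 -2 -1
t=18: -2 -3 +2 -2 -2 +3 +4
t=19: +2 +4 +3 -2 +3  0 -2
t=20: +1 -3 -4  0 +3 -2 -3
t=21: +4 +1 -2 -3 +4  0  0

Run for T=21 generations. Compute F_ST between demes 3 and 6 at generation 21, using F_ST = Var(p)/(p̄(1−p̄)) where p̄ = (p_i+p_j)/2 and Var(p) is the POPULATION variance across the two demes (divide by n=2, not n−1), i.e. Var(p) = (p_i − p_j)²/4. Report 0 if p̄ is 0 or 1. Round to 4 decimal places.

0.2271

t=0: k=[74 74 74 74 74 0 0]
t=1: x=[74.0000 74.0000 74.0000 74.0000 68.4500 5.5500 0.0000] k=[74 74 74 74 67 6 0]
t=2: x=[74.0000 74.0000 74.0000 73.4750 62.9500 10.1250 0.4500] k=[74 74 74 74 67 10 3]
t=3: x=[74.0000 74.0000 74.0000 73.4750 63.2500 13.7500 3.5250] k=[74 74 74 74 63 17 8]
t=4: x=[74.0000 74.0000 74.0000 73.1750 60.3750 19.7750 8.6750] k=[74 74 74 74 57 21 10]
t=5: x=[74.0000 74.0000 74.0000 72.7250 55.5750 22.8750 10.8250] k=[74 74 74 74 53 23 9]
t=6: x=[74.0000 74.0000 74.0000 72.4250 52.3250 24.2000 10.0500] k=[74 74 74 74 53 23 7]
t=7: x=[74.0000 74.0000 74.0000 72.4250 52.3250 24.0500 8.2000] k=[74 74 74 68 54 23 4]
t=8: x=[74.0000 74.0000 73.5500 67.4000 52.7250 23.9000 5.4250] k=[74 74 71 70 57 25 2]
t=9: x=[74.0000 73.7750 71.1500 69.1000 55.5750 25.6750 3.7250] k=[74 74 68 70 54 27 5]
t=10: x=[74.0000 73.5500 68.6000 68.6500 53.1750 27.3750 6.6500] k=[74 74 72 73 51 29 3]
t=11: x=[74.0000 73.8500 72.2250 71.2750 51.0000 28.7000 4.9500] k=[74 73 74 73 55 28 7]
t=12: x=[73.9250 73.1500 73.8500 71.7250 54.3250 28.4500 8.5750] k=[74 69 73 74 56 26 9]
t=13: x=[73.6250 69.6750 72.7750 72.5750 55.1000 26.9750 10.2750] k=[74 73 74 71 56 30 6]
t=14: x=[73.9250 73.1500 73.7000 70.1000 55.1750 30.1500 7.8000] k=[74 71 74 71 55 32 11]
t=15: x=[73.7750 71.4500 73.5500 70.0250 54.4750 32.1500 12.5750] k=[72 74 74 68 56 35 17]
t=16: x=[72.1500 73.8500 73.5500 67.5500 55.3250 35.2250 18.3500] k=[71 74 73 68 52 38 21]
t=17: x=[71.2250 73.7000 72.7000 67.1750 52.1500 37.7750 22.2750] k=[71 74 72 65 56 36 21]
t=18: x=[71.2250 73.6250 71.6250 64.8500 55.1750 36.3750 22.1250] k=[69 71 74 63 53 39 26]
t=19: x=[69.1500 71.0750 72.9500 63.0750 52.7000 39.0750 26.9750] k=[71 74 74 61 56 39 25]
t=20: x=[71.2250 73.7750 73.0250 61.6000 55.1000 39.2250 26.0500] k=[72 71 69 62 58 37 23]
t=21: x=[71.9250 70.9250 68.6250 62.2250 56.7250 37.5250 24.0500] k=[74 72 67 59 61 38 24]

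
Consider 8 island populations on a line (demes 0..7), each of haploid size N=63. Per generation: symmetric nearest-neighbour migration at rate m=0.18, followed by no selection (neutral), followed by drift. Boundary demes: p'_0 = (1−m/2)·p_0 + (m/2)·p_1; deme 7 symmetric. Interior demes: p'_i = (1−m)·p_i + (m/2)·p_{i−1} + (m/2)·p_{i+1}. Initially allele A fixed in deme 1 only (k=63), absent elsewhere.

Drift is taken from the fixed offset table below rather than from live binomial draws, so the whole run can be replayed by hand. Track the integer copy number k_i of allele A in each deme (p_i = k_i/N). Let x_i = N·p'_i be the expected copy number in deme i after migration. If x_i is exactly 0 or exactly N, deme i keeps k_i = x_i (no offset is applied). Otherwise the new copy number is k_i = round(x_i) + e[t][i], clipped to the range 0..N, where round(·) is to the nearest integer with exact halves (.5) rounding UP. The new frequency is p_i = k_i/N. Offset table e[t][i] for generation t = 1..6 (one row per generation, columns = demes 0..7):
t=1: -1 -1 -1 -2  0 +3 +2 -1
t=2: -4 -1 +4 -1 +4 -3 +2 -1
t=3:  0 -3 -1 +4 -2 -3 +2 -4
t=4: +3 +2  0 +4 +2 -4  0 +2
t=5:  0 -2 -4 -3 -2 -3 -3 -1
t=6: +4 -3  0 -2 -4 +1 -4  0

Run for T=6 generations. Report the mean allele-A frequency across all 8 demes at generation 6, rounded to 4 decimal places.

0.1131

t=0: k=[0 63 0 0 0 0 0 0]
t=1: x=[5.6700 51.6600 5.6700 0.0000 0.0000 0.0000 0.0000 0.0000] k=[5 51 5 0 0 0 0 0]
t=2: x=[9.1400 42.7200 8.6900 0.4500 0.0000 0.0000 0.0000 0.0000] k=[5 42 13 0 0 0 0 0]
t=3: x=[8.3300 36.0600 14.4400 1.1700 0.0000 0.0000 0.0000 0.0000] k=[8 33 13 5 0 0 0 0]
t=4: x=[10.2500 28.9500 14.0800 5.2700 0.4500 0.0000 0.0000 0.0000] k=[13 31 14 9 2 0 0 0]
t=5: x=[14.6200 27.8500 15.0800 8.8200 2.4500 0.1800 0.0000 0.0000] k=[15 26 11 6 0 0 0 0]
t=6: x=[15.9900 23.6600 11.9000 5.9100 0.5400 0.0000 0.0000 0.0000] k=[20 21 12 4 0 0 0 0]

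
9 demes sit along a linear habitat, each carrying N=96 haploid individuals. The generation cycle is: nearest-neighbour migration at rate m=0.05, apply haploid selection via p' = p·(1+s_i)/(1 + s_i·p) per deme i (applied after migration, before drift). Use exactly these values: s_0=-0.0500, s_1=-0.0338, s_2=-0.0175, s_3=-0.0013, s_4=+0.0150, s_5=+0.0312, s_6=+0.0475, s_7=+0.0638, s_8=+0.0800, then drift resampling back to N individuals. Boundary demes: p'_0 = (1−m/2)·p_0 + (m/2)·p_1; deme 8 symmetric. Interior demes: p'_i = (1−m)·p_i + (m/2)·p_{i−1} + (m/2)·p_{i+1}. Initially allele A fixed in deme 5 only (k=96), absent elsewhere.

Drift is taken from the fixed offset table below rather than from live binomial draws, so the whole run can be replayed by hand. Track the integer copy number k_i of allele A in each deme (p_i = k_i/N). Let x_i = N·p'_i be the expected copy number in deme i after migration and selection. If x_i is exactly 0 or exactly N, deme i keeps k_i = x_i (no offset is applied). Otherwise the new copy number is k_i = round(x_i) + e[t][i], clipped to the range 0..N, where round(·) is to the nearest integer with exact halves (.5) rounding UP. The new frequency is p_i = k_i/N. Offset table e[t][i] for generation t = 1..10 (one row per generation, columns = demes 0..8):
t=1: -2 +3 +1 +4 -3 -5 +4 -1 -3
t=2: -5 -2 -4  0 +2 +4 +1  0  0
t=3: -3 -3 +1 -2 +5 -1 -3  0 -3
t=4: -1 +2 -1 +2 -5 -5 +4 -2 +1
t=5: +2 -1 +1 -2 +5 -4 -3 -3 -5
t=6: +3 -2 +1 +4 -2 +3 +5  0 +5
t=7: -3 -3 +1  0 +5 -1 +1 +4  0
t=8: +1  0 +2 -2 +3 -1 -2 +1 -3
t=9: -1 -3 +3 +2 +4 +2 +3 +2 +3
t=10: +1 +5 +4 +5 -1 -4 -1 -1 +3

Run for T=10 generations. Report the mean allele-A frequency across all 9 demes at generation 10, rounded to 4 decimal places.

t=0: k=[0 0 0 0 0 96 0 0 0]
t=1: x=[0.0000 0.0000 0.0000 0.0000 2.4351 91.3382 2.5110 0.0000 0.0000] k=[0 0 0 0 0 86 7 0 0]
t=2: x=[0.0000 0.0000 0.0000 0.0000 2.1815 82.2411 9.1780 0.1861 0.0000] k=[0 0 0 0 4 86 10 0 0]
t=3: x=[0.0000 0.0000 0.0000 0.0999 6.0336 82.4123 12.1334 0.2659 0.0000] k=[0 0 0 0 11 81 9 0 0]
t=4: x=[0.0000 0.0000 0.0000 0.2746 12.6375 77.9055 11.0197 0.2393 0.0000] k=[0 0 0 2 8 73 15 0 0]
t=5: x=[0.0000 0.0000 0.0491 2.0973 9.6029 70.5044 16.7057 0.3988 0.0000] k=[0 0 1 0 15 67 14 0 0]
t=6: x=[0.0000 0.0242 0.9335 0.3995 16.1238 65.0231 15.5709 0.3722 0.0000] k=[0 0 2 4 14 68 21 0 0]
t=7: x=[0.0000 0.0483 1.9657 4.1948 15.2904 66.1110 22.4380 0.5583 0.0000] k=[0 0 3 4 20 65 23 5 0]
t=8: x=[0.0000 0.0725 2.8999 4.3696 20.9680 63.4888 24.4357 5.6448 0.1350] k=[0 0 5 2 24 62 22 7 0]
t=9: x=[0.0000 0.1208 4.7201 2.6217 24.6719 60.7382 23.4373 7.6229 0.1890] k=[0 0 8 5 29 63 26 10 3]
t=10: x=[0.0000 0.1933 7.6005 5.6681 29.5537 61.9035 27.4250 10.8039 3.4200] k=[0 5 12 11 29 58 26 10 6]

0.1817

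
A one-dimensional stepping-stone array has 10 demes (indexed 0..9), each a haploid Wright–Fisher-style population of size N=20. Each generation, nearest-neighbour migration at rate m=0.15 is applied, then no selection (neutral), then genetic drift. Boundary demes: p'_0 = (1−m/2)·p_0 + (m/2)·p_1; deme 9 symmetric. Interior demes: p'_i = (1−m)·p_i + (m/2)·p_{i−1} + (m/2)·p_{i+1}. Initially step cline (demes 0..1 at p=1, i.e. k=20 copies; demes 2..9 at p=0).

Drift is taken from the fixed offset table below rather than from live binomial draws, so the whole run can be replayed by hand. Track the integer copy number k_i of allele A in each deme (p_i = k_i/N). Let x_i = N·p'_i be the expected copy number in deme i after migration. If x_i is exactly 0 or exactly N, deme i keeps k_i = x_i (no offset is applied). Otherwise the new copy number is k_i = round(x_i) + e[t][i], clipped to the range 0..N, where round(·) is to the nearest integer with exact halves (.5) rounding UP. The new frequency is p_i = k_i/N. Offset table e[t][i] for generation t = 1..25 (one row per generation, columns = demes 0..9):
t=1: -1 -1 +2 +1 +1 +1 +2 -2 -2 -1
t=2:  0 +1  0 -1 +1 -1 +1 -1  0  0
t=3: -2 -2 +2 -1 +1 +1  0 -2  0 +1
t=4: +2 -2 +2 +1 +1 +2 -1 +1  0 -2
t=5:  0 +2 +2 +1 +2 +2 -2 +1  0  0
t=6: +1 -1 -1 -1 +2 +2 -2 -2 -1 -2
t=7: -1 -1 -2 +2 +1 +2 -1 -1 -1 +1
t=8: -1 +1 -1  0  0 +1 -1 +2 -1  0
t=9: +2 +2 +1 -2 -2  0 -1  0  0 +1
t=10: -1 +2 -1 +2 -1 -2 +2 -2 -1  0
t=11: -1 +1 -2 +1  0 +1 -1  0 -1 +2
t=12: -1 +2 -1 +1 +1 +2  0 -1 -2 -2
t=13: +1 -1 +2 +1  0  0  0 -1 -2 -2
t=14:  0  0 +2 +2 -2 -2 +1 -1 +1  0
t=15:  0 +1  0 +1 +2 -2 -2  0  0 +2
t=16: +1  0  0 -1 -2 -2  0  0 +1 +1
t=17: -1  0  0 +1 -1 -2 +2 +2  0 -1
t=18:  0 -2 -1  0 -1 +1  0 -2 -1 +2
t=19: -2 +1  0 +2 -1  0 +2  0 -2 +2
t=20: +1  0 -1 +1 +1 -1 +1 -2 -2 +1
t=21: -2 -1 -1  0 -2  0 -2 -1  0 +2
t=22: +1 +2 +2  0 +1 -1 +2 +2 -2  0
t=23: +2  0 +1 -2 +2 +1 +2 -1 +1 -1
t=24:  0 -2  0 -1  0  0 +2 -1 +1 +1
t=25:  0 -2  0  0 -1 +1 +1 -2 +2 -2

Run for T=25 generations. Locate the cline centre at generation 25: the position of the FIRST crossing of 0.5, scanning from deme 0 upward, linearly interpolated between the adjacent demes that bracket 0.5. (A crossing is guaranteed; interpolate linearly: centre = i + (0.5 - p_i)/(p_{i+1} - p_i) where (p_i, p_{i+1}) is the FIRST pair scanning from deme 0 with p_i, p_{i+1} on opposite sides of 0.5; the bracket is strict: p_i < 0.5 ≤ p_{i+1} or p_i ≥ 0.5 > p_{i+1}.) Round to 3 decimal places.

2.500

t=0: k=[20 20 0 0 0 0 0 0 0 0]
t=1: x=[20.0000 18.5000 1.5000 0.0000 0.0000 0.0000 0.0000 0.0000 0.0000 0.0000] k=[20 18 4 0 0 0 0 0 0 0]
t=2: x=[19.8500 17.1000 4.7500 0.3000 0.0000 0.0000 0.0000 0.0000 0.0000 0.0000] k=[20 18 5 0 0 0 0 0 0 0]
t=3: x=[19.8500 17.1750 5.6000 0.3750 0.0000 0.0000 0.0000 0.0000 0.0000 0.0000] k=[18 15 8 0 0 0 0 0 0 0]
t=4: x=[17.7750 14.7000 7.9250 0.6000 0.0000 0.0000 0.0000 0.0000 0.0000 0.0000] k=[20 13 10 2 0 0 0 0 0 0]
t=5: x=[19.4750 13.3000 9.6250 2.4500 0.1500 0.0000 0.0000 0.0000 0.0000 0.0000] k=[19 15 12 3 2 0 0 0 0 0]
t=6: x=[18.7000 15.0750 11.5500 3.6000 1.9250 0.1500 0.0000 0.0000 0.0000 0.0000] k=[20 14 11 3 4 2 0 0 0 0]
t=7: x=[19.5500 14.2250 10.6250 3.6750 3.7750 2.0000 0.1500 0.0000 0.0000 0.0000] k=[19 13 9 6 5 4 0 0 0 0]
t=8: x=[18.5500 13.1500 9.0750 6.1500 5.0000 3.7750 0.3000 0.0000 0.0000 0.0000] k=[18 14 8 6 5 5 0 0 0 0]
t=9: x=[17.7000 13.8500 8.3000 6.0750 5.0750 4.6250 0.3750 0.0000 0.0000 0.0000] k=[20 16 9 4 3 5 0 0 0 0]
t=10: x=[19.7000 15.7750 9.1500 4.3000 3.2250 4.4750 0.3750 0.0000 0.0000 0.0000] k=[19 18 8 6 2 2 2 0 0 0]
t=11: x=[18.9250 17.3250 8.6000 5.8500 2.3000 2.0000 1.8500 0.1500 0.0000 0.0000] k=[18 18 7 7 2 3 1 0 0 0]
t=12: x=[18.0000 17.1750 7.8250 6.6250 2.4500 2.7750 1.0750 0.0750 0.0000 0.0000] k=[17 19 7 8 3 5 1 0 0 0]
t=13: x=[17.1500 17.9500 7.9750 7.5500 3.5250 4.5500 1.2250 0.0750 0.0000 0.0000] k=[18 17 10 9 4 5 1 0 0 0]
t=14: x=[17.9250 16.5500 10.4500 8.7000 4.4500 4.6250 1.2250 0.0750 0.0000 0.0000] k=[18 17 12 11 2 3 2 0 0 0]
t=15: x=[17.9250 16.7000 12.3000 10.4000 2.7500 2.8500 1.9250 0.1500 0.0000 0.0000] k=[18 18 12 11 5 1 0 0 0 0]
t=16: x=[18.0000 17.5500 12.3750 10.6250 5.1500 1.2250 0.0750 0.0000 0.0000 0.0000] k=[19 18 12 10 3 0 0 0 0 0]
t=17: x=[18.9250 17.6250 12.3000 9.6250 3.3000 0.2250 0.0000 0.0000 0.0000 0.0000] k=[18 18 12 11 2 0 0 0 0 0]
t=18: x=[18.0000 17.5500 12.3750 10.4000 2.5250 0.1500 0.0000 0.0000 0.0000 0.0000] k=[18 16 11 10 2 1 0 0 0 0]
t=19: x=[17.8500 15.7750 11.3000 9.4750 2.5250 1.0000 0.0750 0.0000 0.0000 0.0000] k=[16 17 11 11 2 1 2 0 0 0]
t=20: x=[16.0750 16.4750 11.4500 10.3250 2.6000 1.1500 1.7750 0.1500 0.0000 0.0000] k=[17 16 10 11 4 0 3 0 0 0]
t=21: x=[16.9250 15.6250 10.5250 10.4000 4.2250 0.5250 2.5500 0.2250 0.0000 0.0000] k=[15 15 10 10 2 1 1 0 0 0]
t=22: x=[15.0000 14.6250 10.3750 9.4000 2.5250 1.0750 0.9250 0.0750 0.0000 0.0000] k=[16 17 12 9 4 0 3 2 0 0]
t=23: x=[16.0750 16.5500 12.1500 8.8500 4.0750 0.5250 2.7000 1.9250 0.1500 0.0000] k=[18 17 13 7 6 2 5 1 1 0]
t=24: x=[17.9250 16.7750 12.8500 7.3750 5.7750 2.5250 4.4750 1.3000 0.9250 0.0750] k=[18 15 13 6 6 3 6 0 2 1]
t=25: x=[17.7750 15.0750 12.6250 6.5250 5.7750 3.4500 5.3250 0.6000 1.7750 1.0750] k=[18 13 13 7 5 4 6 0 4 0]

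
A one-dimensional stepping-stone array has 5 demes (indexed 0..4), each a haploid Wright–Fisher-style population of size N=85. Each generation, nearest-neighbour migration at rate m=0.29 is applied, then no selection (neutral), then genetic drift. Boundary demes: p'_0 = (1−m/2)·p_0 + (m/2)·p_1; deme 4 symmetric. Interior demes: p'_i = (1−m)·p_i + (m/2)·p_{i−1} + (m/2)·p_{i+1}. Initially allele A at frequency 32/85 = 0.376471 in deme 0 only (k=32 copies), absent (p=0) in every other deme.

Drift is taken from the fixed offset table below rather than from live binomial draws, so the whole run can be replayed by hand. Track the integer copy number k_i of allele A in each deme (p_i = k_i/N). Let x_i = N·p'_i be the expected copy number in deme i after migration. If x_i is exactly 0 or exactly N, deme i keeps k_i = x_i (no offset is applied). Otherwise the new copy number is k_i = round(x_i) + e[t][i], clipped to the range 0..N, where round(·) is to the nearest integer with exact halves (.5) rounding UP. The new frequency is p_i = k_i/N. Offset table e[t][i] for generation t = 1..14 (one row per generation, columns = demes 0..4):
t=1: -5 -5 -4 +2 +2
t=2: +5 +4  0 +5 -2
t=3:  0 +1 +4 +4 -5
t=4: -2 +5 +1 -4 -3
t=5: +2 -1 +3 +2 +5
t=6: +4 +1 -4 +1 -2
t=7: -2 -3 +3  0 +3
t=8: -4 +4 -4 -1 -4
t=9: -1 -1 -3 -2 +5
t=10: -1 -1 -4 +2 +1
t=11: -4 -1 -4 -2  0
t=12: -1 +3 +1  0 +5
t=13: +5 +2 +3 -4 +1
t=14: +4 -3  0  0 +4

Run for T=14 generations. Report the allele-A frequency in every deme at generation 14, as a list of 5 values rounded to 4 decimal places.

[0.2000, 0.0941, 0.0824, 0.0235, 0.1529]

t=0: k=[32 0 0 0 0]
t=1: x=[27.3600 4.6400 0.0000 0.0000 0.0000] k=[22 0 0 0 0]
t=2: x=[18.8100 3.1900 0.0000 0.0000 0.0000] k=[24 7 0 0 0]
t=3: x=[21.5350 8.4500 1.0150 0.0000 0.0000] k=[22 9 5 0 0]
t=4: x=[20.1150 10.3050 4.8550 0.7250 0.0000] k=[18 15 6 0 0]
t=5: x=[17.5650 14.1300 6.4350 0.8700 0.0000] k=[20 13 9 3 0]
t=6: x=[18.9850 13.4350 8.7100 3.4350 0.4350] k=[23 14 5 4 0]
t=7: x=[21.6950 14.0000 6.1600 3.5650 0.5800] k=[20 11 9 4 4]
t=8: x=[18.6950 12.0150 8.5650 4.7250 4.0000] k=[15 16 5 4 0]
t=9: x=[15.1450 14.2600 6.4500 3.5650 0.5800] k=[14 13 3 2 6]
t=10: x=[13.8550 11.6950 4.3050 2.7250 5.4200] k=[13 11 0 5 6]
t=11: x=[12.7100 9.6950 2.3200 4.4200 5.8550] k=[9 9 0 2 6]
t=12: x=[9.0000 7.6950 1.5950 2.2900 5.4200] k=[8 11 3 2 10]
t=13: x=[8.4350 9.4050 4.0150 3.3050 8.8400] k=[13 11 7 0 10]
t=14: x=[12.7100 10.7100 6.5650 2.4650 8.5500] k=[17 8 7 2 13]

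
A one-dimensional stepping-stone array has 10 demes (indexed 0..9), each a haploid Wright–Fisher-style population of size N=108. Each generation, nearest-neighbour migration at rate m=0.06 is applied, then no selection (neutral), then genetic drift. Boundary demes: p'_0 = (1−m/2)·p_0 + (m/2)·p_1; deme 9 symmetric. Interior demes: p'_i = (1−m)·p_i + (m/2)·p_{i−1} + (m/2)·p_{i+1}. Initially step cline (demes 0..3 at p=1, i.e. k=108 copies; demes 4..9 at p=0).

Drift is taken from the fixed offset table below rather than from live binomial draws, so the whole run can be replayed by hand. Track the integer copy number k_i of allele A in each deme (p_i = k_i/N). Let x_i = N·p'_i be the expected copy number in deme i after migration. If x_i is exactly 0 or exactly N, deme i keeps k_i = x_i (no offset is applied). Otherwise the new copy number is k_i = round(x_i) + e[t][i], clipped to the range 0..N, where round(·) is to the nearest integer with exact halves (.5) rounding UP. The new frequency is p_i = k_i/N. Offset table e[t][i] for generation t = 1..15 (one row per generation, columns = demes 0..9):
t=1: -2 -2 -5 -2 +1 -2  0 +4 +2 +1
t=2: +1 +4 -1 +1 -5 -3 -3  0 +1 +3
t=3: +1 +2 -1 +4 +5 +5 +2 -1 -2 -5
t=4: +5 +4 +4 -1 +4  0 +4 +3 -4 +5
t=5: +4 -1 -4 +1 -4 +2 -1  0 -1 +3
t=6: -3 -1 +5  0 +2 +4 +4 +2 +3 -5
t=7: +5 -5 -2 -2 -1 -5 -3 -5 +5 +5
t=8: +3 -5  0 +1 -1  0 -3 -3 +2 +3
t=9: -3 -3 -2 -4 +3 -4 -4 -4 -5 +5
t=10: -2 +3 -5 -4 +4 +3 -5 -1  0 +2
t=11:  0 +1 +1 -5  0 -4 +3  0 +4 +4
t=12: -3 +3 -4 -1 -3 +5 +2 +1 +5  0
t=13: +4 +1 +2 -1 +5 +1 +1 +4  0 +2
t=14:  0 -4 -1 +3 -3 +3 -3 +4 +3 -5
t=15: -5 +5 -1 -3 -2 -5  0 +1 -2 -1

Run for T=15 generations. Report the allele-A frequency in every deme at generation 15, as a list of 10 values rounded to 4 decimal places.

t=0: k=[108 108 108 108 0 0 0 0 0 0]
t=1: x=[108.0000 108.0000 108.0000 104.7600 3.2400 0.0000 0.0000 0.0000 0.0000 0.0000] k=[108 108 108 103 4 0 0 0 0 0]
t=2: x=[108.0000 108.0000 107.8500 100.1800 6.8500 0.1200 0.0000 0.0000 0.0000 0.0000] k=[108 108 107 101 2 0 0 0 0 0]
t=3: x=[108.0000 107.9700 106.8500 98.2100 4.9100 0.0600 0.0000 0.0000 0.0000 0.0000] k=[108 108 106 102 10 5 0 0 0 0]
t=4: x=[108.0000 107.9400 105.9400 99.3600 12.6100 5.0000 0.1500 0.0000 0.0000 0.0000] k=[108 108 108 98 17 5 4 0 0 0]
t=5: x=[108.0000 108.0000 107.7000 95.8700 19.0700 5.3300 3.9100 0.1200 0.0000 0.0000] k=[108 108 104 97 15 7 3 0 0 0]
t=6: x=[108.0000 107.8800 103.9100 94.7500 17.2200 7.1200 3.0300 0.0900 0.0000 0.0000] k=[108 107 108 95 19 11 7 2 0 0]
t=7: x=[107.9700 107.0600 107.5800 93.1100 21.0400 11.1200 6.9700 2.0900 0.0600 0.0000] k=[108 102 106 91 20 6 4 0 5 0]
t=8: x=[107.8200 102.3000 105.4300 89.3200 21.7100 6.3600 3.9400 0.2700 4.7000 0.1500] k=[108 97 105 90 21 6 1 0 7 3]
t=9: x=[107.6700 97.5700 104.3100 88.3800 22.6200 6.3000 1.1200 0.2400 6.6700 3.1200] k=[105 95 102 84 26 2 0 0 2 8]
t=10: x=[104.7000 95.5100 101.2500 82.8000 27.0200 2.6600 0.0600 0.0600 2.1200 7.8200] k=[103 99 96 79 31 6 0 0 2 10]
t=11: x=[102.8800 99.0300 95.5800 78.0700 31.6900 6.5700 0.1800 0.0600 2.1800 9.7600] k=[103 100 97 73 32 3 3 0 6 14]
t=12: x=[102.9100 100.0000 96.3700 72.4900 32.3600 3.8700 2.9100 0.2700 6.0600 13.7600] k=[100 103 92 71 29 9 5 1 11 14]
t=13: x=[100.0900 102.5800 91.7000 70.3700 29.6600 9.4800 5.0000 1.4200 10.7900 13.9100] k=[104 104 94 69 35 10 6 5 11 16]
t=14: x=[104.0000 103.7000 93.5500 68.7300 35.2700 10.6300 6.0900 5.2100 10.9700 15.8500] k=[104 100 93 72 32 14 3 9 14 11]
t=15: x=[103.8800 99.9100 92.5800 71.4300 32.6600 14.2100 3.5100 8.9700 13.7600 11.0900] k=[99 105 92 68 31 9 4 10 12 10]

[0.9167, 0.9722, 0.8519, 0.6296, 0.2870, 0.0833, 0.0370, 0.0926, 0.1111, 0.0926]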